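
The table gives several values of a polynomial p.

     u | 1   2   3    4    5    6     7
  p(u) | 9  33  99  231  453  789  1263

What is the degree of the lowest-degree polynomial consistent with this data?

3

Forward differences of the values at u = 1, 2, 3, 4, 5, 6, 7:
  p  : 9  33  99  231  453  789  1263
  Δ  : 24  66  132  222  336  474
  Δ^2: 42  66  90  114  138
  Δ^3: 24  24  24  24
  Δ^4: 0  0  0
  Δ^5: 0  0
  Δ^6: 0
The third differences are constant (24) and nonzero, while all higher differences vanish, so the minimal degree is 3.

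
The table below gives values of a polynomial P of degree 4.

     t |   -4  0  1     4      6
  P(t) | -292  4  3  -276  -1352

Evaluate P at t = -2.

-24

Write P(t) = at^4 + bt^3 + ct^2 + dt + e. Substituting each data point gives a linear system:
  256a - 64b + 16c - 4d + e = -292
  e = 4
  a + b + c + d + e = 3
  256a + 64b + 16c + 4d + e = -276
  1296a + 216b + 36c + 6d + e = -1352
Solving the system yields a = -1, b = 0, c = -2, d = 2, e = 4.
So P(t) = -t^4 - 2t^2 + 2t + 4.
Then P(-2) = -24.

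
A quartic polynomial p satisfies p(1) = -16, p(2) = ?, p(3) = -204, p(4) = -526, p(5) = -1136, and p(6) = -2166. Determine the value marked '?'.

-62

The 5 known points determine the degree-4 polynomial uniquely.
Write p(x) = ax^4 + bx^3 + cx^2 + dx + e. Substituting each data point gives a linear system:
  a + b + c + d + e = -16
  81a + 27b + 9c + 3d + e = -204
  256a + 64b + 16c + 4d + e = -526
  625a + 125b + 25c + 5d + e = -1136
  1296a + 216b + 36c + 6d + e = -2166
Solving the system yields a = -1, b = -4, c = 1, d = -6, e = -6.
So p(x) = -x^4 - 4x^3 + x^2 - 6x - 6.
Then p(2) = -62.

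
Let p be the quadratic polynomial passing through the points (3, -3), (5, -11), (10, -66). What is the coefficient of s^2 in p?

-1

Write p(s) = as^2 + bs + c. Substituting each data point gives a linear system:
  9a + 3b + c = -3
  25a + 5b + c = -11
  100a + 10b + c = -66
Solving the system yields a = -1, b = 4, c = -6.
So p(s) = -s^2 + 4s - 6.
The leading coefficient is -1.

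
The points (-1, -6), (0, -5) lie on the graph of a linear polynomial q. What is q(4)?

-1

Using the Lagrange interpolation formula with nodes -1, 0:
  L_0(u) = u / -1
  L_1(u) = (u + 1) / 1
Then q(u) = -6·L_0(u) - 5·L_1(u).
Expanding and collecting terms gives q(u) = u - 5.
Evaluating at u = 4: q(4) = -1.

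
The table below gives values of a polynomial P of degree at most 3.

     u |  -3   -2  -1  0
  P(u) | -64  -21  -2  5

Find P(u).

Write P(u) = au^3 + bu^2 + cu + d. Substituting each data point gives a linear system:
  -27a + 9b - 3c + d = -64
  -8a + 4b - 2c + d = -21
  -a + b - c + d = -2
  d = 5
Solving the system yields a = 2, b = 0, c = 5, d = 5.
So P(u) = 2u³ + 5u + 5.
Check: P(-1) = -2. ✓

P(u) = 2u^3 + 5u + 5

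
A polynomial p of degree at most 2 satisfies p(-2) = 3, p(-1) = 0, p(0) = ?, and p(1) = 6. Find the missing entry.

The 3 known points determine the degree-2 polynomial uniquely.
Write p(t) = at^2 + bt + c. Substituting each data point gives a linear system:
  4a - 2b + c = 3
  a - b + c = 0
  a + b + c = 6
Solving the system yields a = 2, b = 3, c = 1.
So p(t) = 2t² + 3t + 1.
Then p(0) = 1.

1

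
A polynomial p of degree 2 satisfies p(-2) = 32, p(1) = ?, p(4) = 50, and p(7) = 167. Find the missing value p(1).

5

On equispaced nodes a degree-2 polynomial has vanishing third forward difference, so
  - p(-2) + 3·p(1) - 3·p(4) + p(7) = 0.
Substituting the known values and solving for p(1):
  3·p(1) = 15
  p(1) = 5.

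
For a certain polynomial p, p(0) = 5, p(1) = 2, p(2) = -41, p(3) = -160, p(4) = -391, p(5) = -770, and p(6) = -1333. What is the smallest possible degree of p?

3

Forward differences of the values at u = 0, 1, 2, 3, 4, 5, 6:
  p  : 5  2  -41  -160  -391  -770  -1333
  Δ  : -3  -43  -119  -231  -379  -563
  Δ^2: -40  -76  -112  -148  -184
  Δ^3: -36  -36  -36  -36
  Δ^4: 0  0  0
  Δ^5: 0  0
  Δ^6: 0
The third differences are constant (-36) and nonzero, while all higher differences vanish, so the minimal degree is 3.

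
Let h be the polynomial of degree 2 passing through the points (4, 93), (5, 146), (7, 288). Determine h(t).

h(t) = 6t^2 - t + 1

Write h(t) = at^2 + bt + c. Substituting each data point gives a linear system:
  16a + 4b + c = 93
  25a + 5b + c = 146
  49a + 7b + c = 288
Solving the system yields a = 6, b = -1, c = 1.
So h(t) = 6t^2 - t + 1.
Check: h(4) = 93. ✓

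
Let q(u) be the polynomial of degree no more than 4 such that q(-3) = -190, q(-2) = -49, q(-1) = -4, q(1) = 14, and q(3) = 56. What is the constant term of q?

Write q(u) = au^4 + bu^3 + cu^2 + du + e. Substituting each data point gives a linear system:
  81a - 27b + 9c - 3d + e = -190
  16a - 8b + 4c - 2d + e = -49
  a - b + c - d + e = -4
  a + b + c + d + e = 14
  81a + 27b + 9c + 3d + e = 56
Solving the system yields a = -1, b = 4, c = 1, d = 5, e = 5.
So q(u) = -u⁴ + 4u³ + u² + 5u + 5.
The constant term is 5.

5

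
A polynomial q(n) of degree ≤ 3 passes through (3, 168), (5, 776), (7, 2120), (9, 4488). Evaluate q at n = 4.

Using the Lagrange interpolation formula with nodes 3, 5, 7, 9:
  L_0(n) = (n - 5)(n - 7)(n - 9) / -48
  L_1(n) = (n - 3)(n - 7)(n - 9) / 16
  L_2(n) = (n - 3)(n - 5)(n - 9) / -16
  L_3(n) = (n - 3)(n - 5)(n - 7) / 48
Then q(n) = 168·L_0(n) + 776·L_1(n) + 2120·L_2(n) + 4488·L_3(n).
Expanding and collecting terms gives q(n) = 6n^3 + 2n^2 - 6n + 6.
Evaluating at n = 4: q(4) = 398.

398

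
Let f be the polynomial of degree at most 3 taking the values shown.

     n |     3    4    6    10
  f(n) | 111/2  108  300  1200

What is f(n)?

f(n) = n^3 + (3/2)n^2 + 5n

Write f(n) = an^3 + bn^2 + cn + d. Substituting each data point gives a linear system:
  27a + 9b + 3c + d = 111/2
  64a + 16b + 4c + d = 108
  216a + 36b + 6c + d = 300
  1000a + 100b + 10c + d = 1200
Solving the system yields a = 1, b = 3/2, c = 5, d = 0.
So f(n) = n^3 + (3/2)n^2 + 5n.
Check: f(10) = 1200. ✓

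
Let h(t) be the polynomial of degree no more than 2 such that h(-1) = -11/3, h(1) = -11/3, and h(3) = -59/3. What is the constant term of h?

-5/3

Write h(t) = at^2 + bt + c. Substituting each data point gives a linear system:
  a - b + c = -11/3
  a + b + c = -11/3
  9a + 3b + c = -59/3
Solving the system yields a = -2, b = 0, c = -5/3.
So h(t) = -2t^2 - 5/3.
The constant term is -5/3.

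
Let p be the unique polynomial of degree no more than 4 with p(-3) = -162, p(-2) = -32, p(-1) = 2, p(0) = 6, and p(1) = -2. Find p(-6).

Forward differences of the values at u = -3, -2, -1, 0, 1:
  p  : -162  -32  2  6  -2
  Δ  : 130  34  4  -8
  Δ^2: -96  -30  -12
  Δ^3: 66  18
  Δ^4: -48
The fourth differences are constant, confirming degree 4.
Interpolating (Newton forward form) and evaluating at u = -6 gives p(-6) = -2508.

-2508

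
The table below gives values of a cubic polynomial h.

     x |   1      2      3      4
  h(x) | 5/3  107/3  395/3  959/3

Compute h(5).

Write h(x) = ax^3 + bx^2 + cx + d. Substituting each data point gives a linear system:
  a + b + c + d = 5/3
  8a + 4b + 2c + d = 107/3
  27a + 9b + 3c + d = 395/3
  64a + 16b + 4c + d = 959/3
Solving the system yields a = 5, b = 1, c = -4, d = -1/3.
So h(x) = 5x^3 + x^2 - 4x - 1/3.
Then h(5) = 1889/3.

1889/3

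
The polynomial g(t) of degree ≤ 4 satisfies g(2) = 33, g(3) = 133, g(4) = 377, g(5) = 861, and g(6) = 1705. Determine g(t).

Write g(t) = at^4 + bt^3 + ct^2 + dt + e. Substituting each data point gives a linear system:
  16a + 8b + 4c + 2d + e = 33
  81a + 27b + 9c + 3d + e = 133
  256a + 64b + 16c + 4d + e = 377
  625a + 125b + 25c + 5d + e = 861
  1296a + 216b + 36c + 6d + e = 1705
Solving the system yields a = 1, b = 2, c = -1, d = 2, e = 1.
So g(t) = t^4 + 2t^3 - t^2 + 2t + 1.
Check: g(6) = 1705. ✓

g(t) = t^4 + 2t^3 - t^2 + 2t + 1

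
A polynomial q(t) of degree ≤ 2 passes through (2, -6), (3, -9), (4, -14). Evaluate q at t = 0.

-6

Using the Lagrange interpolation formula with nodes 2, 3, 4:
  L_0(t) = (t - 3)(t - 4) / 2
  L_1(t) = (t - 2)(t - 4) / -1
  L_2(t) = (t - 2)(t - 3) / 2
Then q(t) = -6·L_0(t) - 9·L_1(t) - 14·L_2(t).
Expanding and collecting terms gives q(t) = -t² + 2t - 6.
Evaluating at t = 0: q(0) = -6.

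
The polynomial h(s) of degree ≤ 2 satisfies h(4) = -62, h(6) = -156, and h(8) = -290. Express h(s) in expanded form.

h(s) = -5s^2 + 3s + 6

Using the Lagrange interpolation formula with nodes 4, 6, 8:
  L_0(s) = (s - 6)(s - 8) / 8
  L_1(s) = (s - 4)(s - 8) / -4
  L_2(s) = (s - 4)(s - 6) / 8
Then h(s) = -62·L_0(s) - 156·L_1(s) - 290·L_2(s).
Expanding and collecting terms gives h(s) = -5s^2 + 3s + 6.
Check: h(6) = -156. ✓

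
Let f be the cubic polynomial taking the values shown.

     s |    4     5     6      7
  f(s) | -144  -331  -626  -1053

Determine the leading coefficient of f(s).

-4

Write f(s) = as^3 + bs^2 + cs + d. Substituting each data point gives a linear system:
  64a + 16b + 4c + d = -144
  125a + 25b + 5c + d = -331
  216a + 36b + 6c + d = -626
  343a + 49b + 7c + d = -1053
Solving the system yields a = -4, b = 6, c = 3, d = 4.
So f(s) = -4s³ + 6s² + 3s + 4.
The leading coefficient is -4.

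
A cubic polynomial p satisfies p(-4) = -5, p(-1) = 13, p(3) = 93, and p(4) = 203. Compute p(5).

373

Using the Lagrange interpolation formula with nodes -4, -1, 3, 4:
  L_0(s) = (s + 1)(s - 3)(s - 4) / -168
  L_1(s) = (s + 4)(s - 3)(s - 4) / 60
  L_2(s) = (s + 4)(s + 1)(s - 4) / -28
  L_3(s) = (s + 4)(s + 1)(s - 3) / 40
Then p(s) = -5·L_0(s) + 13·L_1(s) + 93·L_2(s) + 203·L_3(s).
Expanding and collecting terms gives p(s) = 2s^3 + 6s^2 - 6s + 3.
Evaluating at s = 5: p(5) = 373.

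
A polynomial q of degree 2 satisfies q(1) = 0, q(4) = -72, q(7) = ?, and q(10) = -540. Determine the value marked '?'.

The 3 known points determine the degree-2 polynomial uniquely.
Write q(x) = ax^2 + bx + c. Substituting each data point gives a linear system:
  a + b + c = 0
  16a + 4b + c = -72
  100a + 10b + c = -540
Solving the system yields a = -6, b = 6, c = 0.
So q(x) = -6x^2 + 6x.
Then q(7) = -252.

-252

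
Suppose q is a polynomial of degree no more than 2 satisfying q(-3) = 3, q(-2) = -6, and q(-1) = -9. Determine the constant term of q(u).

-6

Write q(u) = au^2 + bu + c. Substituting each data point gives a linear system:
  9a - 3b + c = 3
  4a - 2b + c = -6
  a - b + c = -9
Solving the system yields a = 3, b = 6, c = -6.
So q(u) = 3u² + 6u - 6.
The constant term is -6.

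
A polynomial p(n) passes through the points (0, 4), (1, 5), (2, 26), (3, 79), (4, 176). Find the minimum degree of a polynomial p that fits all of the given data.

3

Forward differences of the values at n = 0, 1, 2, 3, 4:
  p  : 4  5  26  79  176
  Δ  : 1  21  53  97
  Δ^2: 20  32  44
  Δ^3: 12  12
  Δ^4: 0
The third differences are constant (12) and nonzero, while all higher differences vanish, so the minimal degree is 3.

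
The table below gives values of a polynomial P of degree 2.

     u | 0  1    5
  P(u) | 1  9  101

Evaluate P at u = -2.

Using the Lagrange interpolation formula with nodes 0, 1, 5:
  L_0(u) = (u - 1)(u - 5) / 5
  L_1(u) = u(u - 5) / -4
  L_2(u) = u(u - 1) / 20
Then P(u) = 1·L_0(u) + 9·L_1(u) + 101·L_2(u).
Expanding and collecting terms gives P(u) = 3u² + 5u + 1.
Evaluating at u = -2: P(-2) = 3.

3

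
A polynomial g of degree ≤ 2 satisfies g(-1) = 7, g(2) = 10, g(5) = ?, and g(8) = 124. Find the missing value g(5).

49

The 3 known points determine the degree-2 polynomial uniquely.
Write g(n) = an^2 + bn + c. Substituting each data point gives a linear system:
  a - b + c = 7
  4a + 2b + c = 10
  64a + 8b + c = 124
Solving the system yields a = 2, b = -1, c = 4.
So g(n) = 2n^2 - n + 4.
Then g(5) = 49.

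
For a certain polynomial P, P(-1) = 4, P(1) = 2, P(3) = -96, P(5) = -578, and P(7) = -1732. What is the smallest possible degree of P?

Forward differences of the values at t = -1, 1, 3, 5, 7:
  P  : 4  2  -96  -578  -1732
  Δ  : -2  -98  -482  -1154
  Δ^2: -96  -384  -672
  Δ^3: -288  -288
  Δ^4: 0
The third differences are constant (-288) and nonzero, while all higher differences vanish, so the minimal degree is 3.

3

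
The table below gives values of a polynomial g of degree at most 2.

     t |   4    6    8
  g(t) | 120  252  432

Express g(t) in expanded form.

Write g(t) = at^2 + bt + c. Substituting each data point gives a linear system:
  16a + 4b + c = 120
  36a + 6b + c = 252
  64a + 8b + c = 432
Solving the system yields a = 6, b = 6, c = 0.
So g(t) = 6t^2 + 6t.
Check: g(4) = 120. ✓

g(t) = 6t^2 + 6t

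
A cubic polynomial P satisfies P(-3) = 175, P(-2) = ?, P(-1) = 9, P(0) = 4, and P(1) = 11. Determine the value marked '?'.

The 4 known points determine the degree-3 polynomial uniquely.
Write P(t) = at^3 + bt^2 + ct + d. Substituting each data point gives a linear system:
  -27a + 9b - 3c + d = 175
  -a + b - c + d = 9
  d = 4
  a + b + c + d = 11
Solving the system yields a = -5, b = 6, c = 6, d = 4.
So P(t) = -5t^3 + 6t^2 + 6t + 4.
Then P(-2) = 56.

56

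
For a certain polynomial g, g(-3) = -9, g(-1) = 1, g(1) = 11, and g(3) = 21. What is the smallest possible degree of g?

1

Forward differences of the values at x = -3, -1, 1, 3:
  g  : -9  1  11  21
  Δ  : 10  10  10
  Δ^2: 0  0
  Δ^3: 0
The first differences are constant (10) and nonzero, while all higher differences vanish, so the minimal degree is 1.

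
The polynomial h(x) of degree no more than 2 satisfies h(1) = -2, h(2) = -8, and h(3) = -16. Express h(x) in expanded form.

Write h(x) = ax^2 + bx + c. Substituting each data point gives a linear system:
  a + b + c = -2
  4a + 2b + c = -8
  9a + 3b + c = -16
Solving the system yields a = -1, b = -3, c = 2.
So h(x) = -x^2 - 3x + 2.
Check: h(1) = -2. ✓

h(x) = -x^2 - 3x + 2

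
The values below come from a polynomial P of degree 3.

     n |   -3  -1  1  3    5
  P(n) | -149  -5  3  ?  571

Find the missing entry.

On equispaced nodes a degree-3 polynomial has vanishing fourth forward difference, so
  P(-3) - 4·P(-1) + 6·P(1) - 4·P(3) + P(5) = 0.
Substituting the known values and solving for P(3):
  -4·P(3) = -460
  P(3) = 115.

115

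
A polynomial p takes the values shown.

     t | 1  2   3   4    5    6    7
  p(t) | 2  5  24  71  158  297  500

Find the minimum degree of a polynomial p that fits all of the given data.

Forward differences of the values at t = 1, 2, 3, 4, 5, 6, 7:
  p  : 2  5  24  71  158  297  500
  Δ  : 3  19  47  87  139  203
  Δ^2: 16  28  40  52  64
  Δ^3: 12  12  12  12
  Δ^4: 0  0  0
  Δ^5: 0  0
  Δ^6: 0
The third differences are constant (12) and nonzero, while all higher differences vanish, so the minimal degree is 3.

3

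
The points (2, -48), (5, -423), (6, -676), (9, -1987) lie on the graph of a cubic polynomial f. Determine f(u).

f(u) = -2u^3 - 6u^2 - 5u + 2

Using the Lagrange interpolation formula with nodes 2, 5, 6, 9:
  L_0(u) = (u - 5)(u - 6)(u - 9) / -84
  L_1(u) = (u - 2)(u - 6)(u - 9) / 12
  L_2(u) = (u - 2)(u - 5)(u - 9) / -12
  L_3(u) = (u - 2)(u - 5)(u - 6) / 84
Then f(u) = -48·L_0(u) - 423·L_1(u) - 676·L_2(u) - 1987·L_3(u).
Expanding and collecting terms gives f(u) = -2u^3 - 6u^2 - 5u + 2.
Check: f(2) = -48. ✓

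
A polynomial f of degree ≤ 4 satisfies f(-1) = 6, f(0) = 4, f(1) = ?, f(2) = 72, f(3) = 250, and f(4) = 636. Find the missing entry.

The 5 known points determine the degree-4 polynomial uniquely.
Write f(u) = au^4 + bu^3 + cu^2 + du + e. Substituting each data point gives a linear system:
  a - b + c - d + e = 6
  e = 4
  16a + 8b + 4c + 2d + e = 72
  81a + 27b + 9c + 3d + e = 250
  256a + 64b + 16c + 4d + e = 636
Solving the system yields a = 1, b = 5, c = 4, d = -2, e = 4.
So f(u) = u^4 + 5u^3 + 4u^2 - 2u + 4.
Then f(1) = 12.

12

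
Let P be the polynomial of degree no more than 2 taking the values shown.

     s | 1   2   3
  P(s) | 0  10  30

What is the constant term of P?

0

Write P(s) = as^2 + bs + c. Substituting each data point gives a linear system:
  a + b + c = 0
  4a + 2b + c = 10
  9a + 3b + c = 30
Solving the system yields a = 5, b = -5, c = 0.
So P(s) = 5s^2 - 5s.
The constant term is 0.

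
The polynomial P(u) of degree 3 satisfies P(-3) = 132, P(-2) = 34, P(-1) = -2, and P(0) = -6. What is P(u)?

Using the Lagrange interpolation formula with nodes -3, -2, -1, 0:
  L_0(u) = (u + 2)(u + 1)u / -6
  L_1(u) = (u + 3)(u + 1)u / 2
  L_2(u) = (u + 3)(u + 2)u / -2
  L_3(u) = (u + 3)(u + 2)(u + 1) / 6
Then P(u) = 132·L_0(u) + 34·L_1(u) - 2·L_2(u) - 6·L_3(u).
Expanding and collecting terms gives P(u) = -5u³ + u² + 2u - 6.
Check: P(-1) = -2. ✓

P(u) = -5u^3 + u^2 + 2u - 6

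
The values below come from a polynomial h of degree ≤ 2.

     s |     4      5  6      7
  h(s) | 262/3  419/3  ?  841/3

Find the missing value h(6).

204

The 3 known points determine the degree-2 polynomial uniquely.
Write h(s) = as^2 + bs + c. Substituting each data point gives a linear system:
  16a + 4b + c = 262/3
  25a + 5b + c = 419/3
  49a + 7b + c = 841/3
Solving the system yields a = 6, b = -5/3, c = -2.
So h(s) = 6s^2 - (5/3)s - 2.
Then h(6) = 204.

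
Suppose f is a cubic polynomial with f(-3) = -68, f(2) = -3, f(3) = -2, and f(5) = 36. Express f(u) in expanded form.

Using the Lagrange interpolation formula with nodes -3, 2, 3, 5:
  L_0(u) = (u - 2)(u - 3)(u - 5) / -240
  L_1(u) = (u + 3)(u - 3)(u - 5) / 15
  L_2(u) = (u + 3)(u - 2)(u - 5) / -12
  L_3(u) = (u + 3)(u - 2)(u - 3) / 48
Then f(u) = -68·L_0(u) - 3·L_1(u) - 2·L_2(u) + 36·L_3(u).
Expanding and collecting terms gives f(u) = u³ - 4u² + 2u + 1.
Check: f(2) = -3. ✓

f(u) = u^3 - 4u^2 + 2u + 1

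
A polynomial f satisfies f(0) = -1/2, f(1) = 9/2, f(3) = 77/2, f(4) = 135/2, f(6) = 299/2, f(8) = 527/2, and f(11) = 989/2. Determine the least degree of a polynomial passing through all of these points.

Divided differences on the nodes 0, 1, 3, 4, 6, 8, 11:
  order 0: -1/2  9/2  77/2  135/2  299/2  527/2  989/2
  order 1: 5  17  29  41  57  77
  order 2: 4  4  4  4  4
  order 3: 0  0  0  0
  order 4: 0  0  0
  order 5: 0  0
  order 6: 0
The order-2 divided differences are all 4 (nonzero) and every higher order vanishes, so the data lies on a polynomial of degree exactly 2.

2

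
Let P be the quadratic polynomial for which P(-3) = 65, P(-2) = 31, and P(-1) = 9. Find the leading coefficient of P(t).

6

Write P(t) = at^2 + bt + c. Substituting each data point gives a linear system:
  9a - 3b + c = 65
  4a - 2b + c = 31
  a - b + c = 9
Solving the system yields a = 6, b = -4, c = -1.
So P(t) = 6t^2 - 4t - 1.
The leading coefficient is 6.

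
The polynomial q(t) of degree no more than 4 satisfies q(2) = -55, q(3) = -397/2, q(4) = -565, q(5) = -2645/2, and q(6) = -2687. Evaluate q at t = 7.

-9845/2

Forward differences of the values at t = 2, 3, 4, 5, 6:
  q  : -55  -397/2  -565  -2645/2  -2687
  Δ  : -287/2  -733/2  -1515/2  -2729/2
  Δ^2: -223  -391  -607
  Δ^3: -168  -216
  Δ^4: -48
The fourth differences are constant, confirming degree 4.
Interpolating (Newton forward form) and evaluating at t = 7 gives q(7) = -9845/2.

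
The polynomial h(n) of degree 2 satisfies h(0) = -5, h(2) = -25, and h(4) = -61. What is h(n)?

h(n) = -2n^2 - 6n - 5

Using the Lagrange interpolation formula with nodes 0, 2, 4:
  L_0(n) = (n - 2)(n - 4) / 8
  L_1(n) = n(n - 4) / -4
  L_2(n) = n(n - 2) / 8
Then h(n) = -5·L_0(n) - 25·L_1(n) - 61·L_2(n).
Expanding and collecting terms gives h(n) = -2n^2 - 6n - 5.
Check: h(0) = -5. ✓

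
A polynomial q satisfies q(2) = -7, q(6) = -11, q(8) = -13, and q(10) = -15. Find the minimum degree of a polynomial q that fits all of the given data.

1

Divided differences on the nodes 2, 6, 8, 10:
  order 0: -7  -11  -13  -15
  order 1: -1  -1  -1
  order 2: 0  0
  order 3: 0
The order-1 divided differences are all -1 (nonzero) and every higher order vanishes, so the data lies on a polynomial of degree exactly 1.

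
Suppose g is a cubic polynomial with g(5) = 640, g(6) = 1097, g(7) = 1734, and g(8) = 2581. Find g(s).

g(s) = 5s^3 + 2s + 5

Write g(s) = as^3 + bs^2 + cs + d. Substituting each data point gives a linear system:
  125a + 25b + 5c + d = 640
  216a + 36b + 6c + d = 1097
  343a + 49b + 7c + d = 1734
  512a + 64b + 8c + d = 2581
Solving the system yields a = 5, b = 0, c = 2, d = 5.
So g(s) = 5s^3 + 2s + 5.
Check: g(7) = 1734. ✓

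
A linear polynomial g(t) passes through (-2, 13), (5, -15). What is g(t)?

g(t) = -4t + 5

Write g(t) = at + b. Substituting each data point gives a linear system:
  -2a + b = 13
  5a + b = -15
Solving the system yields a = -4, b = 5.
So g(t) = -4t + 5.
Check: g(-2) = 13. ✓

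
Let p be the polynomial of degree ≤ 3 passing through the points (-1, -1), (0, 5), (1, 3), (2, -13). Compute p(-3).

Using the Lagrange interpolation formula with nodes -1, 0, 1, 2:
  L_0(x) = x(x - 1)(x - 2) / -6
  L_1(x) = (x + 1)(x - 1)(x - 2) / 2
  L_2(x) = (x + 1)x(x - 2) / -2
  L_3(x) = (x + 1)x(x - 1) / 6
Then p(x) = -1·L_0(x) + 5·L_1(x) + 3·L_2(x) - 13·L_3(x).
Expanding and collecting terms gives p(x) = -x^3 - 4x^2 + 3x + 5.
Evaluating at x = -3: p(-3) = -13.

-13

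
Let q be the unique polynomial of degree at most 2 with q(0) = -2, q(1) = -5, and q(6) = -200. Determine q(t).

q(t) = -6t^2 + 3t - 2

Write q(t) = at^2 + bt + c. Substituting each data point gives a linear system:
  c = -2
  a + b + c = -5
  36a + 6b + c = -200
Solving the system yields a = -6, b = 3, c = -2.
So q(t) = -6t² + 3t - 2.
Check: q(0) = -2. ✓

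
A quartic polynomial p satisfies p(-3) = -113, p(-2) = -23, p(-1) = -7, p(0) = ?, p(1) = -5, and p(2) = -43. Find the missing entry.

The 5 known points determine the degree-4 polynomial uniquely.
Write p(t) = at^4 + bt^3 + ct^2 + dt + e. Substituting each data point gives a linear system:
  81a - 27b + 9c - 3d + e = -113
  16a - 8b + 4c - 2d + e = -23
  a - b + c - d + e = -7
  a + b + c + d + e = -5
  16a + 8b + 4c + 2d + e = -43
Solving the system yields a = -2, b = -2, c = 1, d = 3, e = -5.
So p(t) = -2t^4 - 2t^3 + t^2 + 3t - 5.
Then p(0) = -5.

-5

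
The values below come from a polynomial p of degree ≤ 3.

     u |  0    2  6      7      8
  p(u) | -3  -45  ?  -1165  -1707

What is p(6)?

-753

The 4 known points determine the degree-3 polynomial uniquely.
Write p(u) = au^3 + bu^2 + cu + d. Substituting each data point gives a linear system:
  d = -3
  8a + 4b + 2c + d = -45
  343a + 49b + 7c + d = -1165
  512a + 64b + 8c + d = -1707
Solving the system yields a = -3, b = -2, c = -5, d = -3.
So p(u) = -3u³ - 2u² - 5u - 3.
Then p(6) = -753.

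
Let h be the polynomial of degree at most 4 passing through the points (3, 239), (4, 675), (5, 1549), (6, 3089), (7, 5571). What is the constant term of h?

Write h(t) = at^4 + bt^3 + ct^2 + dt + e. Substituting each data point gives a linear system:
  81a + 27b + 9c + 3d + e = 239
  256a + 64b + 16c + 4d + e = 675
  625a + 125b + 25c + 5d + e = 1549
  1296a + 216b + 36c + 6d + e = 3089
  2401a + 343b + 49c + 7d + e = 5571
Solving the system yields a = 2, b = 2, c = 1, d = 5, e = -1.
So h(t) = 2t⁴ + 2t³ + t² + 5t - 1.
The constant term is -1.

-1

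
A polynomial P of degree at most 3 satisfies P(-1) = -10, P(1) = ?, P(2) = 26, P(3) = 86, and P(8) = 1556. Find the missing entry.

2

The 4 known points determine the degree-3 polynomial uniquely.
Write P(t) = at^3 + bt^2 + ct + d. Substituting each data point gives a linear system:
  -a + b - c + d = -10
  8a + 4b + 2c + d = 26
  27a + 9b + 3c + d = 86
  512a + 64b + 8c + d = 1556
Solving the system yields a = 3, b = 0, c = 3, d = -4.
So P(t) = 3t^3 + 3t - 4.
Then P(1) = 2.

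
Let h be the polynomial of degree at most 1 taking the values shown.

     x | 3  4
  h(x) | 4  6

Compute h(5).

8

Using the Lagrange interpolation formula with nodes 3, 4:
  L_0(x) = (x - 4) / -1
  L_1(x) = (x - 3) / 1
Then h(x) = 4·L_0(x) + 6·L_1(x).
Expanding and collecting terms gives h(x) = 2x - 2.
Evaluating at x = 5: h(5) = 8.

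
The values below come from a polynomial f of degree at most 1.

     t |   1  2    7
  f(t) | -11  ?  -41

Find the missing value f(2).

-16

The 2 known points determine the degree-1 polynomial uniquely.
Write f(t) = at + b. Substituting each data point gives a linear system:
  a + b = -11
  7a + b = -41
Solving the system yields a = -5, b = -6.
So f(t) = -5t - 6.
Then f(2) = -16.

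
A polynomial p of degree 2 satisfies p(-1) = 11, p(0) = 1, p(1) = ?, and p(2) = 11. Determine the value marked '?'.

The 3 known points determine the degree-2 polynomial uniquely.
Write p(x) = ax^2 + bx + c. Substituting each data point gives a linear system:
  a - b + c = 11
  c = 1
  4a + 2b + c = 11
Solving the system yields a = 5, b = -5, c = 1.
So p(x) = 5x^2 - 5x + 1.
Then p(1) = 1.

1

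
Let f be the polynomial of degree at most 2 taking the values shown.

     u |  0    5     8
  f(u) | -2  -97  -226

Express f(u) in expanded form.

f(u) = -3u^2 - 4u - 2

Using the Lagrange interpolation formula with nodes 0, 5, 8:
  L_0(u) = (u - 5)(u - 8) / 40
  L_1(u) = u(u - 8) / -15
  L_2(u) = u(u - 5) / 24
Then f(u) = -2·L_0(u) - 97·L_1(u) - 226·L_2(u).
Expanding and collecting terms gives f(u) = -3u^2 - 4u - 2.
Check: f(5) = -97. ✓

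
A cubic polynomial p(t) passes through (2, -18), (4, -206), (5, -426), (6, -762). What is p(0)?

-6

Write p(t) = at^3 + bt^2 + ct + d. Substituting each data point gives a linear system:
  8a + 4b + 2c + d = -18
  64a + 16b + 4c + d = -206
  125a + 25b + 5c + d = -426
  216a + 36b + 6c + d = -762
Solving the system yields a = -4, b = 2, c = 6, d = -6.
So p(t) = -4t^3 + 2t^2 + 6t - 6.
Then p(0) = -6.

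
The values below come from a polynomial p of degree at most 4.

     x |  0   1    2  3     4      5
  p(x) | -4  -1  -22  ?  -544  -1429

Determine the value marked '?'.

-151

On equispaced nodes a degree-4 polynomial has vanishing fifth forward difference, so
  - p(0) + 5·p(1) - 10·p(2) + 10·p(3) - 5·p(4) + p(5) = 0.
Substituting the known values and solving for p(3):
  10·p(3) = -1510
  p(3) = -151.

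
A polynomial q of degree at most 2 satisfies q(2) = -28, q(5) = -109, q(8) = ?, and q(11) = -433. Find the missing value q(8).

-244

On equispaced nodes a degree-2 polynomial has vanishing third forward difference, so
  - q(2) + 3·q(5) - 3·q(8) + q(11) = 0.
Substituting the known values and solving for q(8):
  -3·q(8) = 732
  q(8) = -244.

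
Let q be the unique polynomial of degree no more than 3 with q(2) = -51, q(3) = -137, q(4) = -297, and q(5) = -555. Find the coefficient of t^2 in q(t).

Write q(t) = at^3 + bt^2 + ct + d. Substituting each data point gives a linear system:
  8a + 4b + 2c + d = -51
  27a + 9b + 3c + d = -137
  64a + 16b + 4c + d = -297
  125a + 25b + 5c + d = -555
Solving the system yields a = -4, b = -1, c = -5, d = -5.
So q(t) = -4t³ - t² - 5t - 5.
The coefficient of t^2 is -1.

-1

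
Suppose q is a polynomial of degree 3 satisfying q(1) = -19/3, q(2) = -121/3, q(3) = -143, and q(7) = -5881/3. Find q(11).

-23269/3

Write q(t) = at^3 + bt^2 + ct + d. Substituting each data point gives a linear system:
  a + b + c + d = -19/3
  8a + 4b + 2c + d = -121/3
  27a + 9b + 3c + d = -143
  343a + 49b + 7c + d = -5881/3
Solving the system yields a = -6, b = 5/3, c = 3, d = -5.
So q(t) = -6t³ + (5/3)t² + 3t - 5.
Then q(11) = -23269/3.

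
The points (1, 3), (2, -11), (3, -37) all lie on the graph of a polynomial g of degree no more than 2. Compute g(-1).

Write g(x) = ax^2 + bx + c. Substituting each data point gives a linear system:
  a + b + c = 3
  4a + 2b + c = -11
  9a + 3b + c = -37
Solving the system yields a = -6, b = 4, c = 5.
So g(x) = -6x^2 + 4x + 5.
Then g(-1) = -5.

-5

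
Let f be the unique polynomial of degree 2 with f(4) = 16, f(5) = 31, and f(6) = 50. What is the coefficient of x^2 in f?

Write f(x) = ax^2 + bx + c. Substituting each data point gives a linear system:
  16a + 4b + c = 16
  25a + 5b + c = 31
  36a + 6b + c = 50
Solving the system yields a = 2, b = -3, c = -4.
So f(x) = 2x² - 3x - 4.
The leading coefficient is 2.

2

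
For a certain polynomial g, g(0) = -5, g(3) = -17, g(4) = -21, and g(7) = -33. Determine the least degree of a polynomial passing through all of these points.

1

Divided differences on the nodes 0, 3, 4, 7:
  order 0: -5  -17  -21  -33
  order 1: -4  -4  -4
  order 2: 0  0
  order 3: 0
The order-1 divided differences are all -4 (nonzero) and every higher order vanishes, so the data lies on a polynomial of degree exactly 1.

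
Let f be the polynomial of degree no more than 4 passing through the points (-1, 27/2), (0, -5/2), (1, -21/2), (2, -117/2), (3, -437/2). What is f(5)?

-2565/2

Using the Lagrange interpolation formula with nodes -1, 0, 1, 2, 3:
  L_0(t) = t(t - 1)(t - 2)(t - 3) / 24
  L_1(t) = (t + 1)(t - 1)(t - 2)(t - 3) / -6
  L_2(t) = (t + 1)t(t - 2)(t - 3) / 4
  L_3(t) = (t + 1)t(t - 1)(t - 3) / -6
  L_4(t) = (t + 1)t(t - 1)(t - 2) / 24
Then f(t) = 27/2·L_0(t) - 5/2·L_1(t) - 21/2·L_2(t) - 117/2·L_3(t) - 437/2·L_4(t).
Expanding and collecting terms gives f(t) = -t^4 - 6t^3 + 5t^2 - 6t - 5/2.
Evaluating at t = 5: f(5) = -2565/2.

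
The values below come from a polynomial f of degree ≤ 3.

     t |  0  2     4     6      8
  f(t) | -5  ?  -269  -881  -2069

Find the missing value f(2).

-41

On equispaced nodes a degree-3 polynomial has vanishing fourth forward difference, so
  f(0) - 4·f(2) + 6·f(4) - 4·f(6) + f(8) = 0.
Substituting the known values and solving for f(2):
  -4·f(2) = 164
  f(2) = -41.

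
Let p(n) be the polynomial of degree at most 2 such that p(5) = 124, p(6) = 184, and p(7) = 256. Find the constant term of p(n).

4

Write p(n) = an^2 + bn + c. Substituting each data point gives a linear system:
  25a + 5b + c = 124
  36a + 6b + c = 184
  49a + 7b + c = 256
Solving the system yields a = 6, b = -6, c = 4.
So p(n) = 6n² - 6n + 4.
The constant term is 4.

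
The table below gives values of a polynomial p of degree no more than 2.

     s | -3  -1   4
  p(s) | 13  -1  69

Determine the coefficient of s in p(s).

5

Write p(s) = as^2 + bs + c. Substituting each data point gives a linear system:
  9a - 3b + c = 13
  a - b + c = -1
  16a + 4b + c = 69
Solving the system yields a = 3, b = 5, c = 1.
So p(s) = 3s² + 5s + 1.
The coefficient of s is 5.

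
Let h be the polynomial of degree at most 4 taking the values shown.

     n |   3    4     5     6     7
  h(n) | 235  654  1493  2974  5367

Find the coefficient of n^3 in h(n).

1

Write h(n) = an^4 + bn^3 + cn^2 + dn + e. Substituting each data point gives a linear system:
  81a + 27b + 9c + 3d + e = 235
  256a + 64b + 16c + 4d + e = 654
  625a + 125b + 25c + 5d + e = 1493
  1296a + 216b + 36c + 6d + e = 2974
  2401a + 343b + 49c + 7d + e = 5367
Solving the system yields a = 2, b = 1, c = 4, d = 4, e = -2.
So h(n) = 2n⁴ + n³ + 4n² + 4n - 2.
The coefficient of n^3 is 1.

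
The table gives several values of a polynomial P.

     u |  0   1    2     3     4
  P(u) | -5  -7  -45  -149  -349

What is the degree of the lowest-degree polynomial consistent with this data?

3

Forward differences of the values at u = 0, 1, 2, 3, 4:
  P  : -5  -7  -45  -149  -349
  Δ  : -2  -38  -104  -200
  Δ^2: -36  -66  -96
  Δ^3: -30  -30
  Δ^4: 0
The third differences are constant (-30) and nonzero, while all higher differences vanish, so the minimal degree is 3.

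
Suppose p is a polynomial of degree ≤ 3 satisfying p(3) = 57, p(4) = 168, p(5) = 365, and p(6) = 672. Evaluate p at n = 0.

Write p(n) = an^3 + bn^2 + cn + d. Substituting each data point gives a linear system:
  27a + 9b + 3c + d = 57
  64a + 16b + 4c + d = 168
  125a + 25b + 5c + d = 365
  216a + 36b + 6c + d = 672
Solving the system yields a = 4, b = -5, c = -2, d = 0.
So p(n) = 4n^3 - 5n^2 - 2n.
Then p(0) = 0.

0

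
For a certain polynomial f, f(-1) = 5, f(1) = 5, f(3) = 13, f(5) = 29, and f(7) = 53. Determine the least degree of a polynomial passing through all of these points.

Forward differences of the values at t = -1, 1, 3, 5, 7:
  f  : 5  5  13  29  53
  Δ  : 0  8  16  24
  Δ^2: 8  8  8
  Δ^3: 0  0
  Δ^4: 0
The second differences are constant (8) and nonzero, while all higher differences vanish, so the minimal degree is 2.

2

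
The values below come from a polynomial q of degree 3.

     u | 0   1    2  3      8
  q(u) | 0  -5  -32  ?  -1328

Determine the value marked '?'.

-93

The 4 known points determine the degree-3 polynomial uniquely.
Write q(u) = au^3 + bu^2 + cu + d. Substituting each data point gives a linear system:
  d = 0
  a + b + c + d = -5
  8a + 4b + 2c + d = -32
  512a + 64b + 8c + d = -1328
Solving the system yields a = -2, b = -5, c = 2, d = 0.
So q(u) = -2u^3 - 5u^2 + 2u.
Then q(3) = -93.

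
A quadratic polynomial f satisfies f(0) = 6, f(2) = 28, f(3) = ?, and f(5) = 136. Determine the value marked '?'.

54

The 3 known points determine the degree-2 polynomial uniquely.
Write f(n) = an^2 + bn + c. Substituting each data point gives a linear system:
  c = 6
  4a + 2b + c = 28
  25a + 5b + c = 136
Solving the system yields a = 5, b = 1, c = 6.
So f(n) = 5n² + n + 6.
Then f(3) = 54.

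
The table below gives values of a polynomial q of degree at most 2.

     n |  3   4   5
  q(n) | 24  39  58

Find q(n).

q(n) = 2n^2 + n + 3

Write q(n) = an^2 + bn + c. Substituting each data point gives a linear system:
  9a + 3b + c = 24
  16a + 4b + c = 39
  25a + 5b + c = 58
Solving the system yields a = 2, b = 1, c = 3.
So q(n) = 2n² + n + 3.
Check: q(5) = 58. ✓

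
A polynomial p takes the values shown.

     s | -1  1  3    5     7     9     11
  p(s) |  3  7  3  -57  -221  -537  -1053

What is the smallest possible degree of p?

Forward differences of the values at s = -1, 1, 3, 5, 7, 9, 11:
  p  : 3  7  3  -57  -221  -537  -1053
  Δ  : 4  -4  -60  -164  -316  -516
  Δ^2: -8  -56  -104  -152  -200
  Δ^3: -48  -48  -48  -48
  Δ^4: 0  0  0
  Δ^5: 0  0
  Δ^6: 0
The third differences are constant (-48) and nonzero, while all higher differences vanish, so the minimal degree is 3.

3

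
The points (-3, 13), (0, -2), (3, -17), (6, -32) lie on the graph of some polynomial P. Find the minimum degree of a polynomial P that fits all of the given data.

Divided differences on the nodes -3, 0, 3, 6:
  order 0: 13  -2  -17  -32
  order 1: -5  -5  -5
  order 2: 0  0
  order 3: 0
The order-1 divided differences are all -5 (nonzero) and every higher order vanishes, so the data lies on a polynomial of degree exactly 1.

1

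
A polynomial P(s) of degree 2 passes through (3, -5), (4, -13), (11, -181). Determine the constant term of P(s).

Write P(s) = as^2 + bs + c. Substituting each data point gives a linear system:
  9a + 3b + c = -5
  16a + 4b + c = -13
  121a + 11b + c = -181
Solving the system yields a = -2, b = 6, c = -5.
So P(s) = -2s^2 + 6s - 5.
The constant term is -5.

-5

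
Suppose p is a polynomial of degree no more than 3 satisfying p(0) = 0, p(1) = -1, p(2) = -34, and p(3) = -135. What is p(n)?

p(n) = -6n^3 + 2n^2 + 3n

Using the Lagrange interpolation formula with nodes 0, 1, 2, 3:
  L_0(n) = (n - 1)(n - 2)(n - 3) / -6
  L_1(n) = n(n - 2)(n - 3) / 2
  L_2(n) = n(n - 1)(n - 3) / -2
  L_3(n) = n(n - 1)(n - 2) / 6
Then p(n) = 0·L_0(n) - 1·L_1(n) - 34·L_2(n) - 135·L_3(n).
Expanding and collecting terms gives p(n) = -6n^3 + 2n^2 + 3n.
Check: p(3) = -135. ✓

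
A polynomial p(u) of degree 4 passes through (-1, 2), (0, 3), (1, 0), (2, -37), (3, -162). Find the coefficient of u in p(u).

2

Write p(u) = au^4 + bu^3 + cu^2 + du + e. Substituting each data point gives a linear system:
  a - b + c - d + e = 2
  e = 3
  a + b + c + d + e = 0
  16a + 8b + 4c + 2d + e = -37
  81a + 27b + 9c + 3d + e = -162
Solving the system yields a = -1, b = -3, c = -1, d = 2, e = 3.
So p(u) = -u⁴ - 3u³ - u² + 2u + 3.
The coefficient of u is 2.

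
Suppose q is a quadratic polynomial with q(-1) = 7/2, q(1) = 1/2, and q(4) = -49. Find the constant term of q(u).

Write q(u) = au^2 + bu + c. Substituting each data point gives a linear system:
  a - b + c = 7/2
  a + b + c = 1/2
  16a + 4b + c = -49
Solving the system yields a = -3, b = -3/2, c = 5.
So q(u) = -3u² - (3/2)u + 5.
The constant term is 5.

5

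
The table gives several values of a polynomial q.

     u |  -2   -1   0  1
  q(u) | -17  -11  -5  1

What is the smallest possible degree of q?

1

Forward differences of the values at u = -2, -1, 0, 1:
  q  : -17  -11  -5  1
  Δ  : 6  6  6
  Δ^2: 0  0
  Δ^3: 0
The first differences are constant (6) and nonzero, while all higher differences vanish, so the minimal degree is 1.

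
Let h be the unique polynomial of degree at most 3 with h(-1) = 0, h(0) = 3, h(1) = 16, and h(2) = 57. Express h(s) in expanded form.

Write h(s) = as^3 + bs^2 + cs + d. Substituting each data point gives a linear system:
  -a + b - c + d = 0
  d = 3
  a + b + c + d = 16
  8a + 4b + 2c + d = 57
Solving the system yields a = 3, b = 5, c = 5, d = 3.
So h(s) = 3s^3 + 5s^2 + 5s + 3.
Check: h(-1) = 0. ✓

h(s) = 3s^3 + 5s^2 + 5s + 3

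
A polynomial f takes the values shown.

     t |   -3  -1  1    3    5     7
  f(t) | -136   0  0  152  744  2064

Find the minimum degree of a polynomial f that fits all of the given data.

Forward differences of the values at t = -3, -1, 1, 3, 5, 7:
  f  : -136  0  0  152  744  2064
  Δ  : 136  0  152  592  1320
  Δ^2: -136  152  440  728
  Δ^3: 288  288  288
  Δ^4: 0  0
  Δ^5: 0
The third differences are constant (288) and nonzero, while all higher differences vanish, so the minimal degree is 3.

3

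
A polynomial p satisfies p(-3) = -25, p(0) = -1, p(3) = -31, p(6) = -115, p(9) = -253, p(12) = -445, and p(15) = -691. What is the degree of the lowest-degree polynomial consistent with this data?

2

Forward differences of the values at u = -3, 0, 3, 6, 9, 12, 15:
  p  : -25  -1  -31  -115  -253  -445  -691
  Δ  : 24  -30  -84  -138  -192  -246
  Δ^2: -54  -54  -54  -54  -54
  Δ^3: 0  0  0  0
  Δ^4: 0  0  0
  Δ^5: 0  0
  Δ^6: 0
The second differences are constant (-54) and nonzero, while all higher differences vanish, so the minimal degree is 2.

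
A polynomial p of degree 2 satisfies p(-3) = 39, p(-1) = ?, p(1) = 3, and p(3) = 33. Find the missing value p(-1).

The 3 known points determine the degree-2 polynomial uniquely.
Write p(x) = ax^2 + bx + c. Substituting each data point gives a linear system:
  9a - 3b + c = 39
  a + b + c = 3
  9a + 3b + c = 33
Solving the system yields a = 4, b = -1, c = 0.
So p(x) = 4x² - x.
Then p(-1) = 5.

5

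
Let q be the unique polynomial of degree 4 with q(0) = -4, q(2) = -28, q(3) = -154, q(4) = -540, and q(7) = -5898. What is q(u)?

Using the Lagrange interpolation formula with nodes 0, 2, 3, 4, 7:
  L_0(u) = (u - 2)(u - 3)(u - 4)(u - 7) / 168
  L_1(u) = u(u - 3)(u - 4)(u - 7) / -20
  L_2(u) = u(u - 2)(u - 4)(u - 7) / 12
  L_3(u) = u(u - 2)(u - 3)(u - 7) / -24
  L_4(u) = u(u - 2)(u - 3)(u - 4) / 420
Then q(u) = -4·L_0(u) - 28·L_1(u) - 154·L_2(u) - 540·L_3(u) - 5898·L_4(u).
Expanding and collecting terms gives q(u) = -3u⁴ + 4u³ - u² - 2u - 4.
Check: q(4) = -540. ✓

q(u) = -3u^4 + 4u^3 - u^2 - 2u - 4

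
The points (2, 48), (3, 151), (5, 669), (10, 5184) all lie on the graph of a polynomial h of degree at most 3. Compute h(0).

4

Write h(n) = an^3 + bn^2 + cn + d. Substituting each data point gives a linear system:
  8a + 4b + 2c + d = 48
  27a + 9b + 3c + d = 151
  125a + 25b + 5c + d = 669
  1000a + 100b + 10c + d = 5184
Solving the system yields a = 5, b = 2, c = -2, d = 4.
So h(n) = 5n^3 + 2n^2 - 2n + 4.
Then h(0) = 4.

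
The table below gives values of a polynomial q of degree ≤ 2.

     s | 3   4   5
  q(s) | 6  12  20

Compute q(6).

Forward differences of the values at s = 3, 4, 5:
  q  : 6  12  20
  Δ  : 6  8
  Δ^2: 2
The second differences are constant, confirming degree 2.
Interpolating (Newton forward form) and evaluating at s = 6 gives q(6) = 30.

30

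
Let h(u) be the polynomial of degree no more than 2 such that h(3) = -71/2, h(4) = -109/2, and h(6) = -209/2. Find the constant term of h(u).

Write h(u) = au^2 + bu + c. Substituting each data point gives a linear system:
  9a + 3b + c = -71/2
  16a + 4b + c = -109/2
  36a + 6b + c = -209/2
Solving the system yields a = -2, b = -5, c = -5/2.
So h(u) = -2u^2 - 5u - 5/2.
The constant term is -5/2.

-5/2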